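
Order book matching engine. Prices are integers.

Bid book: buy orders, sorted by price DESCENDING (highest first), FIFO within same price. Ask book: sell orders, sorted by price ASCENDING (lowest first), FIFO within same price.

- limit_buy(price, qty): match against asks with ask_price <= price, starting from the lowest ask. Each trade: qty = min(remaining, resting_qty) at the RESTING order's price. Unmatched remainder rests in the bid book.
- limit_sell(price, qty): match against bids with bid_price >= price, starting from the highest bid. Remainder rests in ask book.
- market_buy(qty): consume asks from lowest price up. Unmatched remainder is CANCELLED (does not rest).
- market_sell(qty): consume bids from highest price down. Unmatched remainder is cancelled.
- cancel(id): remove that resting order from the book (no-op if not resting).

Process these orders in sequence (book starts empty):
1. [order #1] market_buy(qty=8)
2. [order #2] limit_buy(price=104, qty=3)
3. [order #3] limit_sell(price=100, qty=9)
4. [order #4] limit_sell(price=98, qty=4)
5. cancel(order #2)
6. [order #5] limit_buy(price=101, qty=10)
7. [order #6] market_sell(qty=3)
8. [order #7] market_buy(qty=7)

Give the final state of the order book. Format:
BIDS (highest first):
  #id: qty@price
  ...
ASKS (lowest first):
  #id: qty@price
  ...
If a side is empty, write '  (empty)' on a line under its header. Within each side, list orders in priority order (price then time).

Answer: BIDS (highest first):
  (empty)
ASKS (lowest first):
  (empty)

Derivation:
After op 1 [order #1] market_buy(qty=8): fills=none; bids=[-] asks=[-]
After op 2 [order #2] limit_buy(price=104, qty=3): fills=none; bids=[#2:3@104] asks=[-]
After op 3 [order #3] limit_sell(price=100, qty=9): fills=#2x#3:3@104; bids=[-] asks=[#3:6@100]
After op 4 [order #4] limit_sell(price=98, qty=4): fills=none; bids=[-] asks=[#4:4@98 #3:6@100]
After op 5 cancel(order #2): fills=none; bids=[-] asks=[#4:4@98 #3:6@100]
After op 6 [order #5] limit_buy(price=101, qty=10): fills=#5x#4:4@98 #5x#3:6@100; bids=[-] asks=[-]
After op 7 [order #6] market_sell(qty=3): fills=none; bids=[-] asks=[-]
After op 8 [order #7] market_buy(qty=7): fills=none; bids=[-] asks=[-]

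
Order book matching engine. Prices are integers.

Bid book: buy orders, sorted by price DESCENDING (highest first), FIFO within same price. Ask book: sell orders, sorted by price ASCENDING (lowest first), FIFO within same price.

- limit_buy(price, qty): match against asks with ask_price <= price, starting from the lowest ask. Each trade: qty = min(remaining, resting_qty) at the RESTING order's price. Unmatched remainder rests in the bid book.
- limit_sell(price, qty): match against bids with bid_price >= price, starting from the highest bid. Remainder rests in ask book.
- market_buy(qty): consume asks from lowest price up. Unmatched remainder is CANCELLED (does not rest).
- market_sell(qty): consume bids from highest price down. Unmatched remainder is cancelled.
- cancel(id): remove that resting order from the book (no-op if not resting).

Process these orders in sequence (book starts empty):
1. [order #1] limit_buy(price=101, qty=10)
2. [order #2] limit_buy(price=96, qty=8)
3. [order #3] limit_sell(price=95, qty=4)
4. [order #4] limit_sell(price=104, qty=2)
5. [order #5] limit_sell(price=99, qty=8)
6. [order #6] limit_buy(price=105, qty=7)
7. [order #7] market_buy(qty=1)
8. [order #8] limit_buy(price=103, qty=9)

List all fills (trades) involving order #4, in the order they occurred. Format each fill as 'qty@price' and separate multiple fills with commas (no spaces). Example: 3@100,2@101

Answer: 2@104

Derivation:
After op 1 [order #1] limit_buy(price=101, qty=10): fills=none; bids=[#1:10@101] asks=[-]
After op 2 [order #2] limit_buy(price=96, qty=8): fills=none; bids=[#1:10@101 #2:8@96] asks=[-]
After op 3 [order #3] limit_sell(price=95, qty=4): fills=#1x#3:4@101; bids=[#1:6@101 #2:8@96] asks=[-]
After op 4 [order #4] limit_sell(price=104, qty=2): fills=none; bids=[#1:6@101 #2:8@96] asks=[#4:2@104]
After op 5 [order #5] limit_sell(price=99, qty=8): fills=#1x#5:6@101; bids=[#2:8@96] asks=[#5:2@99 #4:2@104]
After op 6 [order #6] limit_buy(price=105, qty=7): fills=#6x#5:2@99 #6x#4:2@104; bids=[#6:3@105 #2:8@96] asks=[-]
After op 7 [order #7] market_buy(qty=1): fills=none; bids=[#6:3@105 #2:8@96] asks=[-]
After op 8 [order #8] limit_buy(price=103, qty=9): fills=none; bids=[#6:3@105 #8:9@103 #2:8@96] asks=[-]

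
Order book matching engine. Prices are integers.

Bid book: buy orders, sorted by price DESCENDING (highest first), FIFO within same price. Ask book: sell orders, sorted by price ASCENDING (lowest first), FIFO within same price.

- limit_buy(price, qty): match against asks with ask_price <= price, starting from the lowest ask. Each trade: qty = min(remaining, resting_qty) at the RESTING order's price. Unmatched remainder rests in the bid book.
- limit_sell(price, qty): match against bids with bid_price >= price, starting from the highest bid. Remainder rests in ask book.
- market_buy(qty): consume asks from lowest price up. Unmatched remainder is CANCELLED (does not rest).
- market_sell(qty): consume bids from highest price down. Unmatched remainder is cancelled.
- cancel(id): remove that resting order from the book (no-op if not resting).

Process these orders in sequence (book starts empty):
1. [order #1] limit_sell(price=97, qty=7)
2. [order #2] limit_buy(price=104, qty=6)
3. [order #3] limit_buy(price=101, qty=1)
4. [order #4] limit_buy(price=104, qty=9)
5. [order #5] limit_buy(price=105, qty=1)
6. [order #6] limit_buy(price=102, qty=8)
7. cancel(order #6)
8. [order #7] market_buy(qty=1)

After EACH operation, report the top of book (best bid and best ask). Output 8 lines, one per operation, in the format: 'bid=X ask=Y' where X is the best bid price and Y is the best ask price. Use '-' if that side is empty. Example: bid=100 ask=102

After op 1 [order #1] limit_sell(price=97, qty=7): fills=none; bids=[-] asks=[#1:7@97]
After op 2 [order #2] limit_buy(price=104, qty=6): fills=#2x#1:6@97; bids=[-] asks=[#1:1@97]
After op 3 [order #3] limit_buy(price=101, qty=1): fills=#3x#1:1@97; bids=[-] asks=[-]
After op 4 [order #4] limit_buy(price=104, qty=9): fills=none; bids=[#4:9@104] asks=[-]
After op 5 [order #5] limit_buy(price=105, qty=1): fills=none; bids=[#5:1@105 #4:9@104] asks=[-]
After op 6 [order #6] limit_buy(price=102, qty=8): fills=none; bids=[#5:1@105 #4:9@104 #6:8@102] asks=[-]
After op 7 cancel(order #6): fills=none; bids=[#5:1@105 #4:9@104] asks=[-]
After op 8 [order #7] market_buy(qty=1): fills=none; bids=[#5:1@105 #4:9@104] asks=[-]

Answer: bid=- ask=97
bid=- ask=97
bid=- ask=-
bid=104 ask=-
bid=105 ask=-
bid=105 ask=-
bid=105 ask=-
bid=105 ask=-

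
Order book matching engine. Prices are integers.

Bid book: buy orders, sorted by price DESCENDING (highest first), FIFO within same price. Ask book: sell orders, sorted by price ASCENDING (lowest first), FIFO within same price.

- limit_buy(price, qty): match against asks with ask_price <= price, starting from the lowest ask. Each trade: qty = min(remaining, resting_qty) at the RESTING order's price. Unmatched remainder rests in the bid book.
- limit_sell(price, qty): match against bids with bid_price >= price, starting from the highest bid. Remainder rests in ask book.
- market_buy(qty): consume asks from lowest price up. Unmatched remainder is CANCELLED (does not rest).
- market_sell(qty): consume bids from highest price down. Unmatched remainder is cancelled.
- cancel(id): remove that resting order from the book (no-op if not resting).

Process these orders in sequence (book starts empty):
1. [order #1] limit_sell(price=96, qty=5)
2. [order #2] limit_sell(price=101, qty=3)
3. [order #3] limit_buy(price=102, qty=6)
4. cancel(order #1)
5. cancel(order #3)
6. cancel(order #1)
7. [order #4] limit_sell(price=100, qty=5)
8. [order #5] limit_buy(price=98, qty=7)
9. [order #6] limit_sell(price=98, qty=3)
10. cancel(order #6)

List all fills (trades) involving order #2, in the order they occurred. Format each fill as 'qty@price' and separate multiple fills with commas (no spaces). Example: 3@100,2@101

After op 1 [order #1] limit_sell(price=96, qty=5): fills=none; bids=[-] asks=[#1:5@96]
After op 2 [order #2] limit_sell(price=101, qty=3): fills=none; bids=[-] asks=[#1:5@96 #2:3@101]
After op 3 [order #3] limit_buy(price=102, qty=6): fills=#3x#1:5@96 #3x#2:1@101; bids=[-] asks=[#2:2@101]
After op 4 cancel(order #1): fills=none; bids=[-] asks=[#2:2@101]
After op 5 cancel(order #3): fills=none; bids=[-] asks=[#2:2@101]
After op 6 cancel(order #1): fills=none; bids=[-] asks=[#2:2@101]
After op 7 [order #4] limit_sell(price=100, qty=5): fills=none; bids=[-] asks=[#4:5@100 #2:2@101]
After op 8 [order #5] limit_buy(price=98, qty=7): fills=none; bids=[#5:7@98] asks=[#4:5@100 #2:2@101]
After op 9 [order #6] limit_sell(price=98, qty=3): fills=#5x#6:3@98; bids=[#5:4@98] asks=[#4:5@100 #2:2@101]
After op 10 cancel(order #6): fills=none; bids=[#5:4@98] asks=[#4:5@100 #2:2@101]

Answer: 1@101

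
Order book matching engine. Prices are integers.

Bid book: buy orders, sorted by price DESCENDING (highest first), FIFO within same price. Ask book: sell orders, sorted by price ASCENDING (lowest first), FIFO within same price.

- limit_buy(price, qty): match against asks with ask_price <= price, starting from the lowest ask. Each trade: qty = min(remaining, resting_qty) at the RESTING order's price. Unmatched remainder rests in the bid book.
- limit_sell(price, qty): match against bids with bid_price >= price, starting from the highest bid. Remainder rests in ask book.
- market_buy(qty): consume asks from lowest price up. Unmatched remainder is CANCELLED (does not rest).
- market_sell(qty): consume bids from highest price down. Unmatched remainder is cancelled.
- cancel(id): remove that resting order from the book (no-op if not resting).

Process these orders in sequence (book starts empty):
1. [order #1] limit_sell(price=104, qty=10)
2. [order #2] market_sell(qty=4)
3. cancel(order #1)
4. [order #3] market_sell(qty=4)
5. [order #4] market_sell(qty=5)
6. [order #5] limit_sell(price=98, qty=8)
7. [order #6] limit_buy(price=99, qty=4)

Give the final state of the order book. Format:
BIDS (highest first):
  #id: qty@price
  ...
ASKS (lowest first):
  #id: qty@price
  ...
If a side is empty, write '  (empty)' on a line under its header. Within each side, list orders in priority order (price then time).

After op 1 [order #1] limit_sell(price=104, qty=10): fills=none; bids=[-] asks=[#1:10@104]
After op 2 [order #2] market_sell(qty=4): fills=none; bids=[-] asks=[#1:10@104]
After op 3 cancel(order #1): fills=none; bids=[-] asks=[-]
After op 4 [order #3] market_sell(qty=4): fills=none; bids=[-] asks=[-]
After op 5 [order #4] market_sell(qty=5): fills=none; bids=[-] asks=[-]
After op 6 [order #5] limit_sell(price=98, qty=8): fills=none; bids=[-] asks=[#5:8@98]
After op 7 [order #6] limit_buy(price=99, qty=4): fills=#6x#5:4@98; bids=[-] asks=[#5:4@98]

Answer: BIDS (highest first):
  (empty)
ASKS (lowest first):
  #5: 4@98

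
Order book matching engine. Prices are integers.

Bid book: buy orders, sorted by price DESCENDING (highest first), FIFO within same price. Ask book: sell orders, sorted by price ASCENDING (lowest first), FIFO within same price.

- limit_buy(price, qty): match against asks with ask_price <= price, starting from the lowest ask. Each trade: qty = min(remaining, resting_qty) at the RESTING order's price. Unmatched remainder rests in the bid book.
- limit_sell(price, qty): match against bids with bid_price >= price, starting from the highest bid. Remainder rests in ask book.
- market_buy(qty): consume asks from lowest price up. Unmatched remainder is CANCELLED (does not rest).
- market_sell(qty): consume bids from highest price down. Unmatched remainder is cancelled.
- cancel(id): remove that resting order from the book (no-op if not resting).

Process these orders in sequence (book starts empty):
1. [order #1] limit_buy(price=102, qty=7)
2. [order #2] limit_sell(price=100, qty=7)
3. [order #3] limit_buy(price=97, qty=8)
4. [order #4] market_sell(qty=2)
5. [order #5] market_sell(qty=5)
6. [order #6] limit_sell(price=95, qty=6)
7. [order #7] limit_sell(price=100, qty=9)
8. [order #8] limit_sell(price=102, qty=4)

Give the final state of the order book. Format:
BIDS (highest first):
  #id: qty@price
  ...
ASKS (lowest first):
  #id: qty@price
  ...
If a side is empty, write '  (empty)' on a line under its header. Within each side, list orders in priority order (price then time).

After op 1 [order #1] limit_buy(price=102, qty=7): fills=none; bids=[#1:7@102] asks=[-]
After op 2 [order #2] limit_sell(price=100, qty=7): fills=#1x#2:7@102; bids=[-] asks=[-]
After op 3 [order #3] limit_buy(price=97, qty=8): fills=none; bids=[#3:8@97] asks=[-]
After op 4 [order #4] market_sell(qty=2): fills=#3x#4:2@97; bids=[#3:6@97] asks=[-]
After op 5 [order #5] market_sell(qty=5): fills=#3x#5:5@97; bids=[#3:1@97] asks=[-]
After op 6 [order #6] limit_sell(price=95, qty=6): fills=#3x#6:1@97; bids=[-] asks=[#6:5@95]
After op 7 [order #7] limit_sell(price=100, qty=9): fills=none; bids=[-] asks=[#6:5@95 #7:9@100]
After op 8 [order #8] limit_sell(price=102, qty=4): fills=none; bids=[-] asks=[#6:5@95 #7:9@100 #8:4@102]

Answer: BIDS (highest first):
  (empty)
ASKS (lowest first):
  #6: 5@95
  #7: 9@100
  #8: 4@102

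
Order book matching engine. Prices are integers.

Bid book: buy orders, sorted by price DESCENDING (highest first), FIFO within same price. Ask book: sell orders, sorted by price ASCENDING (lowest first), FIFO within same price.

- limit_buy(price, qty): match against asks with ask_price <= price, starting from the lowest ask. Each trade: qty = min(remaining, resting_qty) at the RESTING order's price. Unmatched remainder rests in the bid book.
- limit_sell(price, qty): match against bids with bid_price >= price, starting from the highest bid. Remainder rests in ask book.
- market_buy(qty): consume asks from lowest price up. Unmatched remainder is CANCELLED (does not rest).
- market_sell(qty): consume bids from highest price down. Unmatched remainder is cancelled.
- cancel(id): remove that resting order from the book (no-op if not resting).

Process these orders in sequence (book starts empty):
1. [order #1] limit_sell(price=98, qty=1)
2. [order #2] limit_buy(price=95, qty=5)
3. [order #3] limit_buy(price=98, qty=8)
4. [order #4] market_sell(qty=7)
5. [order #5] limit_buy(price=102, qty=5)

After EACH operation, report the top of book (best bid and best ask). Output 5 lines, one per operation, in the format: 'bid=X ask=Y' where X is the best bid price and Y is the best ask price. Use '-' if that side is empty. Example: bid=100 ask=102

After op 1 [order #1] limit_sell(price=98, qty=1): fills=none; bids=[-] asks=[#1:1@98]
After op 2 [order #2] limit_buy(price=95, qty=5): fills=none; bids=[#2:5@95] asks=[#1:1@98]
After op 3 [order #3] limit_buy(price=98, qty=8): fills=#3x#1:1@98; bids=[#3:7@98 #2:5@95] asks=[-]
After op 4 [order #4] market_sell(qty=7): fills=#3x#4:7@98; bids=[#2:5@95] asks=[-]
After op 5 [order #5] limit_buy(price=102, qty=5): fills=none; bids=[#5:5@102 #2:5@95] asks=[-]

Answer: bid=- ask=98
bid=95 ask=98
bid=98 ask=-
bid=95 ask=-
bid=102 ask=-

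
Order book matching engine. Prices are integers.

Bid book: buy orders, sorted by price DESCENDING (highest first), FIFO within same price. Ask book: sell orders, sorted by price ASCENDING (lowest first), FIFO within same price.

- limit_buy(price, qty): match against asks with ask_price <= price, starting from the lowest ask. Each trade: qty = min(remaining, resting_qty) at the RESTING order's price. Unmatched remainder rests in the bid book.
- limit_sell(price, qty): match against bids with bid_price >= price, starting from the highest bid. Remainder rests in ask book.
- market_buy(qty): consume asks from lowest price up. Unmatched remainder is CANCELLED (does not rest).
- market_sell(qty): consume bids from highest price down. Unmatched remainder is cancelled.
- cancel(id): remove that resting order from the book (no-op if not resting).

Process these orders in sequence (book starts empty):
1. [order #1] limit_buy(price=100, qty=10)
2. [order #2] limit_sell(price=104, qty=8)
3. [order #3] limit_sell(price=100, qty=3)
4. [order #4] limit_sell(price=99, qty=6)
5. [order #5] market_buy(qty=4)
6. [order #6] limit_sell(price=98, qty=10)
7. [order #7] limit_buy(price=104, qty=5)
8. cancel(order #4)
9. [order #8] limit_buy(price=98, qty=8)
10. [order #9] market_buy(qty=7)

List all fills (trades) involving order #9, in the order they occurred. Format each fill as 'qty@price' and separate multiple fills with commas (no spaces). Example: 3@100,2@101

After op 1 [order #1] limit_buy(price=100, qty=10): fills=none; bids=[#1:10@100] asks=[-]
After op 2 [order #2] limit_sell(price=104, qty=8): fills=none; bids=[#1:10@100] asks=[#2:8@104]
After op 3 [order #3] limit_sell(price=100, qty=3): fills=#1x#3:3@100; bids=[#1:7@100] asks=[#2:8@104]
After op 4 [order #4] limit_sell(price=99, qty=6): fills=#1x#4:6@100; bids=[#1:1@100] asks=[#2:8@104]
After op 5 [order #5] market_buy(qty=4): fills=#5x#2:4@104; bids=[#1:1@100] asks=[#2:4@104]
After op 6 [order #6] limit_sell(price=98, qty=10): fills=#1x#6:1@100; bids=[-] asks=[#6:9@98 #2:4@104]
After op 7 [order #7] limit_buy(price=104, qty=5): fills=#7x#6:5@98; bids=[-] asks=[#6:4@98 #2:4@104]
After op 8 cancel(order #4): fills=none; bids=[-] asks=[#6:4@98 #2:4@104]
After op 9 [order #8] limit_buy(price=98, qty=8): fills=#8x#6:4@98; bids=[#8:4@98] asks=[#2:4@104]
After op 10 [order #9] market_buy(qty=7): fills=#9x#2:4@104; bids=[#8:4@98] asks=[-]

Answer: 4@104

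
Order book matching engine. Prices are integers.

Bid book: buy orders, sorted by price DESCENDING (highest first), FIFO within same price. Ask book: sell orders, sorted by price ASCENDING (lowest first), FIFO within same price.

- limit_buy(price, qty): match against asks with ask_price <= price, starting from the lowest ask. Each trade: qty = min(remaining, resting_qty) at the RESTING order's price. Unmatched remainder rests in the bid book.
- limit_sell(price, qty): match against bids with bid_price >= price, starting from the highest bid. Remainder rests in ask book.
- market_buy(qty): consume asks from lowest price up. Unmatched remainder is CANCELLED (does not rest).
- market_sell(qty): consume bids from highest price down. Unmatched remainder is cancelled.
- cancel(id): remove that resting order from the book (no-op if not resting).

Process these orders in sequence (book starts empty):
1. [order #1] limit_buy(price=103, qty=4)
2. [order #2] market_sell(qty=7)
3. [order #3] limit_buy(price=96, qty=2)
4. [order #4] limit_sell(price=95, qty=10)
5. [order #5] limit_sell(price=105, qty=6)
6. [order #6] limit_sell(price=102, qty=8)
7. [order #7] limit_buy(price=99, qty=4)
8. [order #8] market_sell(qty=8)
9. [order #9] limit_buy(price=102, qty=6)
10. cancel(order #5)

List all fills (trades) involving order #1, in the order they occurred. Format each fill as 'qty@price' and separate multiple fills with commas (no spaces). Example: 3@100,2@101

After op 1 [order #1] limit_buy(price=103, qty=4): fills=none; bids=[#1:4@103] asks=[-]
After op 2 [order #2] market_sell(qty=7): fills=#1x#2:4@103; bids=[-] asks=[-]
After op 3 [order #3] limit_buy(price=96, qty=2): fills=none; bids=[#3:2@96] asks=[-]
After op 4 [order #4] limit_sell(price=95, qty=10): fills=#3x#4:2@96; bids=[-] asks=[#4:8@95]
After op 5 [order #5] limit_sell(price=105, qty=6): fills=none; bids=[-] asks=[#4:8@95 #5:6@105]
After op 6 [order #6] limit_sell(price=102, qty=8): fills=none; bids=[-] asks=[#4:8@95 #6:8@102 #5:6@105]
After op 7 [order #7] limit_buy(price=99, qty=4): fills=#7x#4:4@95; bids=[-] asks=[#4:4@95 #6:8@102 #5:6@105]
After op 8 [order #8] market_sell(qty=8): fills=none; bids=[-] asks=[#4:4@95 #6:8@102 #5:6@105]
After op 9 [order #9] limit_buy(price=102, qty=6): fills=#9x#4:4@95 #9x#6:2@102; bids=[-] asks=[#6:6@102 #5:6@105]
After op 10 cancel(order #5): fills=none; bids=[-] asks=[#6:6@102]

Answer: 4@103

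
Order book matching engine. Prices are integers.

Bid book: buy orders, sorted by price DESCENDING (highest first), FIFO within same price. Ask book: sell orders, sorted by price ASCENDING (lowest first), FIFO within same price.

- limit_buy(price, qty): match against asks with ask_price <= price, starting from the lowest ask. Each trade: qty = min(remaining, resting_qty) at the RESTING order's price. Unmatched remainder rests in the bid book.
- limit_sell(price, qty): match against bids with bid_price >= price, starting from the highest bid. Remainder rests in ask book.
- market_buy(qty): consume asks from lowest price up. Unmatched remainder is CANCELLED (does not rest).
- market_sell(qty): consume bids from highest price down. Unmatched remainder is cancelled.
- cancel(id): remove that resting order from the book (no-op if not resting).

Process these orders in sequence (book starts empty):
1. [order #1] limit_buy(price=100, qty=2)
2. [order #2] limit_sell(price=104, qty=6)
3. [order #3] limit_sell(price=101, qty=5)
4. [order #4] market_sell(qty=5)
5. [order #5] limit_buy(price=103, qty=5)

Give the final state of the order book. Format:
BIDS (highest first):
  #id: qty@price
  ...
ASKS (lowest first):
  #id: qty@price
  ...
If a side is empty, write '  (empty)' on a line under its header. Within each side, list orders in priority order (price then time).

After op 1 [order #1] limit_buy(price=100, qty=2): fills=none; bids=[#1:2@100] asks=[-]
After op 2 [order #2] limit_sell(price=104, qty=6): fills=none; bids=[#1:2@100] asks=[#2:6@104]
After op 3 [order #3] limit_sell(price=101, qty=5): fills=none; bids=[#1:2@100] asks=[#3:5@101 #2:6@104]
After op 4 [order #4] market_sell(qty=5): fills=#1x#4:2@100; bids=[-] asks=[#3:5@101 #2:6@104]
After op 5 [order #5] limit_buy(price=103, qty=5): fills=#5x#3:5@101; bids=[-] asks=[#2:6@104]

Answer: BIDS (highest first):
  (empty)
ASKS (lowest first):
  #2: 6@104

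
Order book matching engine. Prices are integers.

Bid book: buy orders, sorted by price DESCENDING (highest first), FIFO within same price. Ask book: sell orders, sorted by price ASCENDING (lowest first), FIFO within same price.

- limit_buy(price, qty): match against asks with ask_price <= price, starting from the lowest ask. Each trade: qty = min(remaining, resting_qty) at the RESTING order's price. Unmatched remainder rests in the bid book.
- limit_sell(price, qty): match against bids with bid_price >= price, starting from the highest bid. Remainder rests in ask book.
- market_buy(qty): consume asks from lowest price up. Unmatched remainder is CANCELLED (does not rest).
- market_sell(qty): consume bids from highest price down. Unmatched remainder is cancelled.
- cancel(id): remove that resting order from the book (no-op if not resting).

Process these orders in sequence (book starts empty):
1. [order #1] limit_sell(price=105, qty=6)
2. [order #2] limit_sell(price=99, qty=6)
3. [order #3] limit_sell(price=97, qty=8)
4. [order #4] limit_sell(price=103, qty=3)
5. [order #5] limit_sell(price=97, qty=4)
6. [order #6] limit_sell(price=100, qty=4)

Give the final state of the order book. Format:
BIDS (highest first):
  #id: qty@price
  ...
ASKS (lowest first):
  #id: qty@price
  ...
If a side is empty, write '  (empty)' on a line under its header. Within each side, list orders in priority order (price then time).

Answer: BIDS (highest first):
  (empty)
ASKS (lowest first):
  #3: 8@97
  #5: 4@97
  #2: 6@99
  #6: 4@100
  #4: 3@103
  #1: 6@105

Derivation:
After op 1 [order #1] limit_sell(price=105, qty=6): fills=none; bids=[-] asks=[#1:6@105]
After op 2 [order #2] limit_sell(price=99, qty=6): fills=none; bids=[-] asks=[#2:6@99 #1:6@105]
After op 3 [order #3] limit_sell(price=97, qty=8): fills=none; bids=[-] asks=[#3:8@97 #2:6@99 #1:6@105]
After op 4 [order #4] limit_sell(price=103, qty=3): fills=none; bids=[-] asks=[#3:8@97 #2:6@99 #4:3@103 #1:6@105]
After op 5 [order #5] limit_sell(price=97, qty=4): fills=none; bids=[-] asks=[#3:8@97 #5:4@97 #2:6@99 #4:3@103 #1:6@105]
After op 6 [order #6] limit_sell(price=100, qty=4): fills=none; bids=[-] asks=[#3:8@97 #5:4@97 #2:6@99 #6:4@100 #4:3@103 #1:6@105]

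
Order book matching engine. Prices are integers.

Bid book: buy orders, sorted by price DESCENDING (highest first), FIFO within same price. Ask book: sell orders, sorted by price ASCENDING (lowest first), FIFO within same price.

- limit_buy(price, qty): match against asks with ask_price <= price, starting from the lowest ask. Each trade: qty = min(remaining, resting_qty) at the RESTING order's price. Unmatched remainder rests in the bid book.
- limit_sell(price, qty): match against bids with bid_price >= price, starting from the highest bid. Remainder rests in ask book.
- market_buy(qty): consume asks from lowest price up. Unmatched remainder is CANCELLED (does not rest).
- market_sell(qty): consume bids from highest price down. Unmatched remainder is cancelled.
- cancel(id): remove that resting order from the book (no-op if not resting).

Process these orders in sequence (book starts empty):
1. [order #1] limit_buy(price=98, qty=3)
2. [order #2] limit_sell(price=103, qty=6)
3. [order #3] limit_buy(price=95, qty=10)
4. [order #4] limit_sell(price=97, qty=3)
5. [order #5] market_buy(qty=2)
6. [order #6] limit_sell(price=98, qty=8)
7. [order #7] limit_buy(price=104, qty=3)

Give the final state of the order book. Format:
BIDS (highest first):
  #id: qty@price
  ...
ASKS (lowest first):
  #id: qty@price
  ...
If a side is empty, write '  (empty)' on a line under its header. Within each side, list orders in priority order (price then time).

After op 1 [order #1] limit_buy(price=98, qty=3): fills=none; bids=[#1:3@98] asks=[-]
After op 2 [order #2] limit_sell(price=103, qty=6): fills=none; bids=[#1:3@98] asks=[#2:6@103]
After op 3 [order #3] limit_buy(price=95, qty=10): fills=none; bids=[#1:3@98 #3:10@95] asks=[#2:6@103]
After op 4 [order #4] limit_sell(price=97, qty=3): fills=#1x#4:3@98; bids=[#3:10@95] asks=[#2:6@103]
After op 5 [order #5] market_buy(qty=2): fills=#5x#2:2@103; bids=[#3:10@95] asks=[#2:4@103]
After op 6 [order #6] limit_sell(price=98, qty=8): fills=none; bids=[#3:10@95] asks=[#6:8@98 #2:4@103]
After op 7 [order #7] limit_buy(price=104, qty=3): fills=#7x#6:3@98; bids=[#3:10@95] asks=[#6:5@98 #2:4@103]

Answer: BIDS (highest first):
  #3: 10@95
ASKS (lowest first):
  #6: 5@98
  #2: 4@103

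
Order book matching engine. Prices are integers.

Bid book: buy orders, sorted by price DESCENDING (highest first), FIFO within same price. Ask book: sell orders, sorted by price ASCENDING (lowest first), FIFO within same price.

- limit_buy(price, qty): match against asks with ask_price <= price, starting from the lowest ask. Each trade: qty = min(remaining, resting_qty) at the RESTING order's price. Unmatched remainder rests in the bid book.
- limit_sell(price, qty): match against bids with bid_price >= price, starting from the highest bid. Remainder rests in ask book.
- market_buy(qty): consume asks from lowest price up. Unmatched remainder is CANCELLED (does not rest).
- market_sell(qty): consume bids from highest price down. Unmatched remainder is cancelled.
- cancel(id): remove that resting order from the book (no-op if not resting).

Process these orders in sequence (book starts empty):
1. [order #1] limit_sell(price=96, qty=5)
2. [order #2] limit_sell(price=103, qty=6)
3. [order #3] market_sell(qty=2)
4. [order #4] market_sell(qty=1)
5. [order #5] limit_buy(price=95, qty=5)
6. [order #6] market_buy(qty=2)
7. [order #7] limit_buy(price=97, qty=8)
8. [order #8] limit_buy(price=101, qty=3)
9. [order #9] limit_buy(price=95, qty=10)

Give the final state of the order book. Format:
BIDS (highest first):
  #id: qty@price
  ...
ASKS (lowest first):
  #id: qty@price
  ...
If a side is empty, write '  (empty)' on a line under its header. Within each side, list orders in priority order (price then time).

Answer: BIDS (highest first):
  #8: 3@101
  #7: 5@97
  #5: 5@95
  #9: 10@95
ASKS (lowest first):
  #2: 6@103

Derivation:
After op 1 [order #1] limit_sell(price=96, qty=5): fills=none; bids=[-] asks=[#1:5@96]
After op 2 [order #2] limit_sell(price=103, qty=6): fills=none; bids=[-] asks=[#1:5@96 #2:6@103]
After op 3 [order #3] market_sell(qty=2): fills=none; bids=[-] asks=[#1:5@96 #2:6@103]
After op 4 [order #4] market_sell(qty=1): fills=none; bids=[-] asks=[#1:5@96 #2:6@103]
After op 5 [order #5] limit_buy(price=95, qty=5): fills=none; bids=[#5:5@95] asks=[#1:5@96 #2:6@103]
After op 6 [order #6] market_buy(qty=2): fills=#6x#1:2@96; bids=[#5:5@95] asks=[#1:3@96 #2:6@103]
After op 7 [order #7] limit_buy(price=97, qty=8): fills=#7x#1:3@96; bids=[#7:5@97 #5:5@95] asks=[#2:6@103]
After op 8 [order #8] limit_buy(price=101, qty=3): fills=none; bids=[#8:3@101 #7:5@97 #5:5@95] asks=[#2:6@103]
After op 9 [order #9] limit_buy(price=95, qty=10): fills=none; bids=[#8:3@101 #7:5@97 #5:5@95 #9:10@95] asks=[#2:6@103]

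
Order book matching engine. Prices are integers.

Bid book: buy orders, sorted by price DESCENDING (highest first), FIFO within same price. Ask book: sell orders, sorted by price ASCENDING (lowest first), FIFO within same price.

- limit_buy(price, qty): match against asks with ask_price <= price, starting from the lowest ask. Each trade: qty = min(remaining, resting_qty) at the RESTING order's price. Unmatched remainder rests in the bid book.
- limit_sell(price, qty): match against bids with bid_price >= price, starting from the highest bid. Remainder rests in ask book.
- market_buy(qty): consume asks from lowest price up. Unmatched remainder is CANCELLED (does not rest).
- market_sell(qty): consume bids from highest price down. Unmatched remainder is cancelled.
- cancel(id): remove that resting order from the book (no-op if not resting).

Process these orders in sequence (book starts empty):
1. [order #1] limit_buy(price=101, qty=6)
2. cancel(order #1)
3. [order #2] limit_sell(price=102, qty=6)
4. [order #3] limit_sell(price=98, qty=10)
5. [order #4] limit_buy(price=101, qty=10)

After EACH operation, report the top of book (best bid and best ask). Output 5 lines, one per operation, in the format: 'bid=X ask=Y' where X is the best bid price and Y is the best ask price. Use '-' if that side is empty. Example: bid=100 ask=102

Answer: bid=101 ask=-
bid=- ask=-
bid=- ask=102
bid=- ask=98
bid=- ask=102

Derivation:
After op 1 [order #1] limit_buy(price=101, qty=6): fills=none; bids=[#1:6@101] asks=[-]
After op 2 cancel(order #1): fills=none; bids=[-] asks=[-]
After op 3 [order #2] limit_sell(price=102, qty=6): fills=none; bids=[-] asks=[#2:6@102]
After op 4 [order #3] limit_sell(price=98, qty=10): fills=none; bids=[-] asks=[#3:10@98 #2:6@102]
After op 5 [order #4] limit_buy(price=101, qty=10): fills=#4x#3:10@98; bids=[-] asks=[#2:6@102]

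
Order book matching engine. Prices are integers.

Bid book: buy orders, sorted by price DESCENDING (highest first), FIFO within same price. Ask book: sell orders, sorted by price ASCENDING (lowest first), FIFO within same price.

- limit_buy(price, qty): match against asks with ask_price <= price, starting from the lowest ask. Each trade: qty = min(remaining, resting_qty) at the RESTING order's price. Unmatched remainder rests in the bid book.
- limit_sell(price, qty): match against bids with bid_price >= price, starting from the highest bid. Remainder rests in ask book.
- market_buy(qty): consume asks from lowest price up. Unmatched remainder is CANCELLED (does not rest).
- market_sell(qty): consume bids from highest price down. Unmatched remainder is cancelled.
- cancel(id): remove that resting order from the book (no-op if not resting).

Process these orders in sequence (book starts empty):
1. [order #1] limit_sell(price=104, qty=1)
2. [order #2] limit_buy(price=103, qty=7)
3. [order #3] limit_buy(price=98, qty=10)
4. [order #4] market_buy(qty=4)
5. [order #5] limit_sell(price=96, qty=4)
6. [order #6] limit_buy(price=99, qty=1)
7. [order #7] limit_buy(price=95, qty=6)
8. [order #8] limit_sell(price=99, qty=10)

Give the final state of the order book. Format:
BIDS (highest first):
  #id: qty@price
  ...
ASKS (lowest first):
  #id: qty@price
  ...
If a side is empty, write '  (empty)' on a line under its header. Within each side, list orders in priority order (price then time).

Answer: BIDS (highest first):
  #3: 10@98
  #7: 6@95
ASKS (lowest first):
  #8: 6@99

Derivation:
After op 1 [order #1] limit_sell(price=104, qty=1): fills=none; bids=[-] asks=[#1:1@104]
After op 2 [order #2] limit_buy(price=103, qty=7): fills=none; bids=[#2:7@103] asks=[#1:1@104]
After op 3 [order #3] limit_buy(price=98, qty=10): fills=none; bids=[#2:7@103 #3:10@98] asks=[#1:1@104]
After op 4 [order #4] market_buy(qty=4): fills=#4x#1:1@104; bids=[#2:7@103 #3:10@98] asks=[-]
After op 5 [order #5] limit_sell(price=96, qty=4): fills=#2x#5:4@103; bids=[#2:3@103 #3:10@98] asks=[-]
After op 6 [order #6] limit_buy(price=99, qty=1): fills=none; bids=[#2:3@103 #6:1@99 #3:10@98] asks=[-]
After op 7 [order #7] limit_buy(price=95, qty=6): fills=none; bids=[#2:3@103 #6:1@99 #3:10@98 #7:6@95] asks=[-]
After op 8 [order #8] limit_sell(price=99, qty=10): fills=#2x#8:3@103 #6x#8:1@99; bids=[#3:10@98 #7:6@95] asks=[#8:6@99]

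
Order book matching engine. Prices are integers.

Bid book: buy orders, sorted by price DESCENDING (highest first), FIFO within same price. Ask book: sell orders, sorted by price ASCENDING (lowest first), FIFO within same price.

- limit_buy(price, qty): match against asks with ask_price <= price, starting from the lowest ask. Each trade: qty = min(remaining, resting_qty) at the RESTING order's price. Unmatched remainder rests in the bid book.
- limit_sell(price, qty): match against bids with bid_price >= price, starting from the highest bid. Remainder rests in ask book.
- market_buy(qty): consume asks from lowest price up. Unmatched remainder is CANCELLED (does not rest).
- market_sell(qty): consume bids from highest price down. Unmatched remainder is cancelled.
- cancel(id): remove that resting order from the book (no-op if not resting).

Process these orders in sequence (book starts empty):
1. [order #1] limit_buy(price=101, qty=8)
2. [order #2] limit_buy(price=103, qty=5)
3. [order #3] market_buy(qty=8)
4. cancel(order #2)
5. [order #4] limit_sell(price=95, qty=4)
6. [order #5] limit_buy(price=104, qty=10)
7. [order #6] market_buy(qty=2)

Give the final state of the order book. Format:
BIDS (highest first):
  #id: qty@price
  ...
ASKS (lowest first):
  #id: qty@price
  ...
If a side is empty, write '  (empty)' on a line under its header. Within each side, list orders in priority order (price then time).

After op 1 [order #1] limit_buy(price=101, qty=8): fills=none; bids=[#1:8@101] asks=[-]
After op 2 [order #2] limit_buy(price=103, qty=5): fills=none; bids=[#2:5@103 #1:8@101] asks=[-]
After op 3 [order #3] market_buy(qty=8): fills=none; bids=[#2:5@103 #1:8@101] asks=[-]
After op 4 cancel(order #2): fills=none; bids=[#1:8@101] asks=[-]
After op 5 [order #4] limit_sell(price=95, qty=4): fills=#1x#4:4@101; bids=[#1:4@101] asks=[-]
After op 6 [order #5] limit_buy(price=104, qty=10): fills=none; bids=[#5:10@104 #1:4@101] asks=[-]
After op 7 [order #6] market_buy(qty=2): fills=none; bids=[#5:10@104 #1:4@101] asks=[-]

Answer: BIDS (highest first):
  #5: 10@104
  #1: 4@101
ASKS (lowest first):
  (empty)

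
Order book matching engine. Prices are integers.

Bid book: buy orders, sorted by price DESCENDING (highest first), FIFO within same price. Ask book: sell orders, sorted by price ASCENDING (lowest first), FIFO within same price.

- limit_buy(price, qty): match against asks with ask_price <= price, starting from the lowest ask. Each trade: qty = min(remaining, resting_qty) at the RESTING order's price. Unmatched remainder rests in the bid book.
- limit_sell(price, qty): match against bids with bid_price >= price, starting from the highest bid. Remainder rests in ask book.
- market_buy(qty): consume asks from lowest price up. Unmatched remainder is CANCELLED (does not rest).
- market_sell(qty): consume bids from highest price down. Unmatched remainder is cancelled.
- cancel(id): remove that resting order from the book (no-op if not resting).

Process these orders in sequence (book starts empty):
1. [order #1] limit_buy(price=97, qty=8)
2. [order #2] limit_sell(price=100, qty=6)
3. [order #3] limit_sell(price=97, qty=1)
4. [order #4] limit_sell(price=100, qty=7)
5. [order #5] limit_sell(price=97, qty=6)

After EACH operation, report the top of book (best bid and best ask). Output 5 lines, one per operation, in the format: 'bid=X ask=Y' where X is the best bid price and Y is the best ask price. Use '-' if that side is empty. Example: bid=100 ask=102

Answer: bid=97 ask=-
bid=97 ask=100
bid=97 ask=100
bid=97 ask=100
bid=97 ask=100

Derivation:
After op 1 [order #1] limit_buy(price=97, qty=8): fills=none; bids=[#1:8@97] asks=[-]
After op 2 [order #2] limit_sell(price=100, qty=6): fills=none; bids=[#1:8@97] asks=[#2:6@100]
After op 3 [order #3] limit_sell(price=97, qty=1): fills=#1x#3:1@97; bids=[#1:7@97] asks=[#2:6@100]
After op 4 [order #4] limit_sell(price=100, qty=7): fills=none; bids=[#1:7@97] asks=[#2:6@100 #4:7@100]
After op 5 [order #5] limit_sell(price=97, qty=6): fills=#1x#5:6@97; bids=[#1:1@97] asks=[#2:6@100 #4:7@100]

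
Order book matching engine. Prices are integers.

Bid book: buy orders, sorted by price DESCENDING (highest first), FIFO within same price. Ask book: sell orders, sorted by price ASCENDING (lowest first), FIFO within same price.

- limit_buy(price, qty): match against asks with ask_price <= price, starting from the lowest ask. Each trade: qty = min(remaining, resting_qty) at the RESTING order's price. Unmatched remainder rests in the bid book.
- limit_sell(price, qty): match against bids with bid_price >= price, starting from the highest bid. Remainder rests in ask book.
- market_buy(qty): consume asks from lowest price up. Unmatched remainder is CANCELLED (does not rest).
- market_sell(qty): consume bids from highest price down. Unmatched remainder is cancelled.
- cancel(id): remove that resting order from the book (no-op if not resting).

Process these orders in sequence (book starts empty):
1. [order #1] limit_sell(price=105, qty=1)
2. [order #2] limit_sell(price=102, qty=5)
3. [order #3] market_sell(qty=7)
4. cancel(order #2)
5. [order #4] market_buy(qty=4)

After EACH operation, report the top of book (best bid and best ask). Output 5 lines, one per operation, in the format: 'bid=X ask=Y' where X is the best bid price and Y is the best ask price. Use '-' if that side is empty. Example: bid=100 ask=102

Answer: bid=- ask=105
bid=- ask=102
bid=- ask=102
bid=- ask=105
bid=- ask=-

Derivation:
After op 1 [order #1] limit_sell(price=105, qty=1): fills=none; bids=[-] asks=[#1:1@105]
After op 2 [order #2] limit_sell(price=102, qty=5): fills=none; bids=[-] asks=[#2:5@102 #1:1@105]
After op 3 [order #3] market_sell(qty=7): fills=none; bids=[-] asks=[#2:5@102 #1:1@105]
After op 4 cancel(order #2): fills=none; bids=[-] asks=[#1:1@105]
After op 5 [order #4] market_buy(qty=4): fills=#4x#1:1@105; bids=[-] asks=[-]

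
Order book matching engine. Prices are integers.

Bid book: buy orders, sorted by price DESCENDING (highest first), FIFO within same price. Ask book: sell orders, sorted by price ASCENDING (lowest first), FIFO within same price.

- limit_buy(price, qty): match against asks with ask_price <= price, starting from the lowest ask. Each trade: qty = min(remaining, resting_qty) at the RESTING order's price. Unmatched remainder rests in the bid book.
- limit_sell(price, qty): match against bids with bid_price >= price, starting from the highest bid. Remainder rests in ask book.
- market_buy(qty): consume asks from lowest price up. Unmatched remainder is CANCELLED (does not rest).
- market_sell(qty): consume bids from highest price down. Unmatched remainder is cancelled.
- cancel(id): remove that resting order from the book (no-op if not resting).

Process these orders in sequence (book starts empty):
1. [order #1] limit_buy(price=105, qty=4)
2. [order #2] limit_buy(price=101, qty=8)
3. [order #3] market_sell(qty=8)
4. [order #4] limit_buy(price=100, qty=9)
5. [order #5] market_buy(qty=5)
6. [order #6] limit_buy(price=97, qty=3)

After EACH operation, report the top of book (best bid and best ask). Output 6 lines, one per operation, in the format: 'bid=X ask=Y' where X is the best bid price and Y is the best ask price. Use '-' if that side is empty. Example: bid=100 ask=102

Answer: bid=105 ask=-
bid=105 ask=-
bid=101 ask=-
bid=101 ask=-
bid=101 ask=-
bid=101 ask=-

Derivation:
After op 1 [order #1] limit_buy(price=105, qty=4): fills=none; bids=[#1:4@105] asks=[-]
After op 2 [order #2] limit_buy(price=101, qty=8): fills=none; bids=[#1:4@105 #2:8@101] asks=[-]
After op 3 [order #3] market_sell(qty=8): fills=#1x#3:4@105 #2x#3:4@101; bids=[#2:4@101] asks=[-]
After op 4 [order #4] limit_buy(price=100, qty=9): fills=none; bids=[#2:4@101 #4:9@100] asks=[-]
After op 5 [order #5] market_buy(qty=5): fills=none; bids=[#2:4@101 #4:9@100] asks=[-]
After op 6 [order #6] limit_buy(price=97, qty=3): fills=none; bids=[#2:4@101 #4:9@100 #6:3@97] asks=[-]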